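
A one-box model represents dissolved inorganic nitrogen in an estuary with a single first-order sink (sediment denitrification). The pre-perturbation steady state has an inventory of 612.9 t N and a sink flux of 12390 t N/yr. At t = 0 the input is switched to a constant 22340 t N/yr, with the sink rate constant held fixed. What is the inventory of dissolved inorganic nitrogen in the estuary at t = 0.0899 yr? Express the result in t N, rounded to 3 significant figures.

1030 t N

The sink rate constant is k = F₀/M₀ = 12390/612.9 = 20.22 yr⁻¹.
Solving dM/dt = F₁ − kM with M(0) = M₀ gives M(t) = F₁/k + (M₀ − F₁/k)·e^(−kt).
F₁/k = 22340/20.22 = 1105.1 t N; kt = 20.22 × 0.0899 = 1.817, e^(−kt) = 0.1625.
M(0.0899) = 1105.1 + (612.9 − 1105.1) × 0.1625 = 1105.1 − 79.96 = 1025.1 t N.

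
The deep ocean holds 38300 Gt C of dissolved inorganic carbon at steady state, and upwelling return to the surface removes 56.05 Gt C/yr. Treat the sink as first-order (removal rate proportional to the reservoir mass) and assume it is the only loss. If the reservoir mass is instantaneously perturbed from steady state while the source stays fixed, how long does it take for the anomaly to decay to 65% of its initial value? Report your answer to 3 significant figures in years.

For a linear reservoir the anomaly decays as exp(−t/τ) with τ = M/F = 38300/56.05 = 683.3 yr.
exp(−t/τ) = 0.65 ⇒ t = −τ ln(0.65) = 683.3 × 0.4308 = 294.4 yr.

294 yr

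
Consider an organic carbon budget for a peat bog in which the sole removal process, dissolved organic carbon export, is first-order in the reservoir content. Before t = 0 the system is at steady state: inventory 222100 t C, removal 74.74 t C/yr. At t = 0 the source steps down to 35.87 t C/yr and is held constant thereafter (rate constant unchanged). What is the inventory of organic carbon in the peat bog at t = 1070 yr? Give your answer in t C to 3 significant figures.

Residence time τ = M₀/F₀ = 2972 yr. The eventual steady state is M_∞ = M₀·(F₁/F₀) = 222100 × 35.87/74.74 = 106590 t C.
The anomaly ΔM(t) = M(t) − M_∞ decays as ΔM₀·e^(−t/τ) with ΔM₀ = 222100 − 106590 = 115500 t C.
At t = 1070 yr, e^(−t/τ) = e^(−0.3601) = 0.6976, so ΔM = 80580 t C and M = 106590 + 80580 = 187170 t C.

187000 t C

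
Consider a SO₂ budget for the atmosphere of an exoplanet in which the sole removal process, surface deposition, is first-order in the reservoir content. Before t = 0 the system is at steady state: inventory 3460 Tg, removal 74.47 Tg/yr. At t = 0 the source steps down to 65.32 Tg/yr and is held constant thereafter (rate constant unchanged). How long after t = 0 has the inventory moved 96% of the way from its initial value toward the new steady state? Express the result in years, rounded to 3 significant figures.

150 yr

τ = M₀/F₀ = 3460/74.47 = 46.46 yr.
The remaining gap fraction is e^(−t/τ); 96% covered ⇒ e^(−t/τ) = 0.0400.
t = −τ ln(0.0400) = 46.46 × 3.219 = 149.6 yr.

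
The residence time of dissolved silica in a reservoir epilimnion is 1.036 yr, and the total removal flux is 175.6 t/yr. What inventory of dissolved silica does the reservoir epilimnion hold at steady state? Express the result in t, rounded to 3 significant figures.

τ = M/F ⇒ M = τ × F = 1.036 × 175.6 = 181.9 t.

182 t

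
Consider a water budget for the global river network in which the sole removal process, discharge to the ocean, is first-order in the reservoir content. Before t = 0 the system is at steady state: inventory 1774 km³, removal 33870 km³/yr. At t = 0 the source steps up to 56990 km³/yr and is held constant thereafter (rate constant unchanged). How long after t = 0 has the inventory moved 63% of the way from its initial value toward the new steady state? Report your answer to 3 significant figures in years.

0.0521 yr

τ = M₀/F₀ = 1774/33870 = 0.05238 yr.
The remaining gap fraction is e^(−t/τ); 63% covered ⇒ e^(−t/τ) = 0.370.
t = −τ ln(0.370) = 0.05238 × 0.9943 = 0.05208 yr.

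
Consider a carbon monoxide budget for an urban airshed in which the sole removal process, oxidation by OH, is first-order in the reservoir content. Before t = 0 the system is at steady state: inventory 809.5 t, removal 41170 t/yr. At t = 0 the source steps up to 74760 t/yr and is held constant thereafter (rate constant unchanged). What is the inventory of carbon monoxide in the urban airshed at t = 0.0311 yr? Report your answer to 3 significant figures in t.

The sink rate constant is k = F₀/M₀ = 41170/809.5 = 50.86 yr⁻¹.
Solving dM/dt = F₁ − kM with M(0) = M₀ gives M(t) = F₁/k + (M₀ − F₁/k)·e^(−kt).
F₁/k = 74760/50.86 = 1470.0 t; kt = 50.86 × 0.0311 = 1.582, e^(−kt) = 0.2056.
M(0.0311) = 1470.0 + (809.5 − 1470.0) × 0.2056 = 1470.0 − 135.8 = 1334.2 t.

1330 t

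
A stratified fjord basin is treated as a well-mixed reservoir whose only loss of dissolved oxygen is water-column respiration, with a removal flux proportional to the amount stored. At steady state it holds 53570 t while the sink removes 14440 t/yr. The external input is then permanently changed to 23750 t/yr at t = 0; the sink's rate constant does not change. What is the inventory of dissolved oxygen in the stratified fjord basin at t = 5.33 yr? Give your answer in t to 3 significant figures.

The sink rate constant is k = F₀/M₀ = 14440/53570 = 0.2696 yr⁻¹.
Solving dM/dt = F₁ − kM with M(0) = M₀ gives M(t) = F₁/k + (M₀ − F₁/k)·e^(−kt).
F₁/k = 23750/0.2696 = 88109 t; kt = 0.2696 × 5.33 = 1.437, e^(−kt) = 0.2377.
M(5.33) = 88109 + (53570 − 88109) × 0.2377 = 88109 − 8210 = 79899 t.

79900 t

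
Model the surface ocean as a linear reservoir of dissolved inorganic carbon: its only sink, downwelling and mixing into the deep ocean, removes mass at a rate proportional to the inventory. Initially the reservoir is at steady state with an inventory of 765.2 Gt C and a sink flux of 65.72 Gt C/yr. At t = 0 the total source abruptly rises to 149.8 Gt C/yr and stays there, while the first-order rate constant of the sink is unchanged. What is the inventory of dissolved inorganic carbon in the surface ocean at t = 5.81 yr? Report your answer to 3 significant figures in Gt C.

Residence time τ = M₀/F₀ = 11.64 yr. The eventual steady state is M_∞ = M₀·(F₁/F₀) = 765.2 × 149.8/65.72 = 1744.2 Gt C.
The anomaly ΔM(t) = M(t) − M_∞ decays as ΔM₀·e^(−t/τ) with ΔM₀ = 765.2 − 1744.2 = −979.0 Gt C.
At t = 5.81 yr, e^(−t/τ) = e^(−0.4990) = 0.6071, so ΔM = −594.4 Gt C and M = 1744.2 − 594.4 = 1149.8 Gt C.

1150 Gt C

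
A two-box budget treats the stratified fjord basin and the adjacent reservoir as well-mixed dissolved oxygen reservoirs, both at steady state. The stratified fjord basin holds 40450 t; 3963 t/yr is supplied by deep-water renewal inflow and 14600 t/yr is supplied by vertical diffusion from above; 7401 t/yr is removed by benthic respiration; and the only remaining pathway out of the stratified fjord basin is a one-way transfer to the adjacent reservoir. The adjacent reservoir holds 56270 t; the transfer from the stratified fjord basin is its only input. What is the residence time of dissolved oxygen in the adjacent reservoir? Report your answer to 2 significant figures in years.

5.0 yr

Balance the stratified fjord basin: ΣF_in = 3963 + 14600 = 18563 t/yr.
Transfer to the adjacent reservoir = ΣF_in − (7401) = 11162 t/yr.
At steady state the output of the adjacent reservoir equals its input, 11162 t/yr.
τ = M / F = 56270 / 11162 = 5.041 yr.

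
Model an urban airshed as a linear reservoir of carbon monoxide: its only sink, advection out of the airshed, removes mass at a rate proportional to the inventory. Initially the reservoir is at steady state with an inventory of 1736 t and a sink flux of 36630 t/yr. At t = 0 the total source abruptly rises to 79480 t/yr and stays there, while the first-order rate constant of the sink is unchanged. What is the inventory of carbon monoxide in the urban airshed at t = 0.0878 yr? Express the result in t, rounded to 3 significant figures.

The sink rate constant is k = F₀/M₀ = 36630/1736 = 21.10 yr⁻¹.
Solving dM/dt = F₁ − kM with M(0) = M₀ gives M(t) = F₁/k + (M₀ − F₁/k)·e^(−kt).
F₁/k = 79480/21.10 = 3766.8 t; kt = 21.10 × 0.0878 = 1.853, e^(−kt) = 0.1568.
M(0.0878) = 3766.8 + (1736 − 3766.8) × 0.1568 = 3766.8 − 318.5 = 3448.3 t.

3450 t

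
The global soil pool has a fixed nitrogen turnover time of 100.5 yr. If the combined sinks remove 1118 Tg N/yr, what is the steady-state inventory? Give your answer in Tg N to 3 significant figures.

112000 Tg N

τ = M/F ⇒ M = τ × F = 100.5 × 1118 = 112400 Tg N.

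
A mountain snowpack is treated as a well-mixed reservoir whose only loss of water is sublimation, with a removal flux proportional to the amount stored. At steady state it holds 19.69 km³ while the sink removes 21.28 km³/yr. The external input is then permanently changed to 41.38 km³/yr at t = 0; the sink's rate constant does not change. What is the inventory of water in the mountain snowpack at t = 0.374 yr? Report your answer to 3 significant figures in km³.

The sink rate constant is k = F₀/M₀ = 21.28/19.69 = 1.081 yr⁻¹.
Solving dM/dt = F₁ − kM with M(0) = M₀ gives M(t) = F₁/k + (M₀ − F₁/k)·e^(−kt).
F₁/k = 41.38/1.081 = 38.288 km³; kt = 1.081 × 0.374 = 0.4042, e^(−kt) = 0.6675.
M(0.374) = 38.288 + (19.69 − 38.288) × 0.6675 = 38.288 − 12.41 = 25.874 km³.

25.9 km³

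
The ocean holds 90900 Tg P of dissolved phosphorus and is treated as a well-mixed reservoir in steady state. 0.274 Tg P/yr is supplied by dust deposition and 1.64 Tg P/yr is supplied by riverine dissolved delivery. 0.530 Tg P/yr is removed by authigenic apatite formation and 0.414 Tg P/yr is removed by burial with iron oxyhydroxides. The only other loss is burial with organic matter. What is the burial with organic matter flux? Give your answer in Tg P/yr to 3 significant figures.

At steady state ΣF_in = ΣF_out.
ΣF_in = 0.274 + 1.64 = 1.9140 Tg P/yr.
Burial with organic matter flux = ΣF_in − (0.530 + 0.414) = 1.9140 − 0.9440 = 0.9700 Tg P/yr.

0.970 Tg P/yr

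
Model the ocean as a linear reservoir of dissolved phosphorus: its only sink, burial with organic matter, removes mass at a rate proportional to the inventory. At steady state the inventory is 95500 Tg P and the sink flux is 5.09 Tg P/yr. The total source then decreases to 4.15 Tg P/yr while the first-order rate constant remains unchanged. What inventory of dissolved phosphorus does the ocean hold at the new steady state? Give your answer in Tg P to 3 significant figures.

Rate constant k = F/M = 5.09 / 95500 = 5.330×10^-5 yr⁻¹.
At the new steady state, source = k·M_new ⇒ M_new = 4.15 / 5.330×10^-5 = 77860 Tg P.
(Equivalently M_new = M × F_new/F_old = 95500 × 4.15/5.09.)

77900 Tg P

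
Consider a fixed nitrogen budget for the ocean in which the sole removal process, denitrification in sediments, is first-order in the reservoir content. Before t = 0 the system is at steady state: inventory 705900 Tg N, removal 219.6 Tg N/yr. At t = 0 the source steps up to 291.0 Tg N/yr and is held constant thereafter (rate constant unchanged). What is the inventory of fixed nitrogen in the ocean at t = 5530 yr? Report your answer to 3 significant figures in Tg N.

The sink rate constant is k = F₀/M₀ = 219.6/705900 = 0.0003111 yr⁻¹.
Solving dM/dt = F₁ − kM with M(0) = M₀ gives M(t) = F₁/k + (M₀ − F₁/k)·e^(−kt).
F₁/k = 291.0/0.0003111 = 935410 Tg N; kt = 0.0003111 × 5530 = 1.720, e^(−kt) = 0.1790.
M(5530) = 935410 + (705900 − 935410) × 0.1790 = 935410 − 41080 = 894330 Tg N.

894000 Tg N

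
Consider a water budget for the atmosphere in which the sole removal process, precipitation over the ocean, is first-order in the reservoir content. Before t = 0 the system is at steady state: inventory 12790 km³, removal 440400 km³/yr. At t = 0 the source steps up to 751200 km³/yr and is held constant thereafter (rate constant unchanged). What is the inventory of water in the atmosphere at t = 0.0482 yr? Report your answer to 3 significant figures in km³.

20100 km³

Residence time τ = M₀/F₀ = 0.02904 yr. The eventual steady state is M_∞ = M₀·(F₁/F₀) = 12790 × 751200/440400 = 21816 km³.
The anomaly ΔM(t) = M(t) − M_∞ decays as ΔM₀·e^(−t/τ) with ΔM₀ = 12790 − 21816 = −9026 km³.
At t = 0.0482 yr, e^(−t/τ) = e^(−1.660) = 0.1902, so ΔM = −1717 km³ and M = 21816 − 1717 = 20099 km³.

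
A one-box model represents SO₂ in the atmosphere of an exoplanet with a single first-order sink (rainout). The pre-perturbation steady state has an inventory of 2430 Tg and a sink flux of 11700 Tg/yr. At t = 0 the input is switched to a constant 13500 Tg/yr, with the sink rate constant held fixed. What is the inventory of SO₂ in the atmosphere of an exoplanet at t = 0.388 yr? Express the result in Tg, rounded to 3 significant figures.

2750 Tg

Residence time τ = M₀/F₀ = 0.2077 yr. The eventual steady state is M_∞ = M₀·(F₁/F₀) = 2430 × 13500/11700 = 2803.8 Tg.
The anomaly ΔM(t) = M(t) − M_∞ decays as ΔM₀·e^(−t/τ) with ΔM₀ = 2430 − 2803.8 = −373.8 Tg.
At t = 0.388 yr, e^(−t/τ) = e^(−1.868) = 0.1544, so ΔM = −57.73 Tg and M = 2803.8 − 57.73 = 2746.1 Tg.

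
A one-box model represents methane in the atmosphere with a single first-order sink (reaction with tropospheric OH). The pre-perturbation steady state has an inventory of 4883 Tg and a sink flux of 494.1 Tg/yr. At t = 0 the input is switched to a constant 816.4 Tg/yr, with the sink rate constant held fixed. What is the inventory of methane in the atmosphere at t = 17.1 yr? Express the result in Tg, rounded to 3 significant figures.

The sink rate constant is k = F₀/M₀ = 494.1/4883 = 0.1012 yr⁻¹.
Solving dM/dt = F₁ − kM with M(0) = M₀ gives M(t) = F₁/k + (M₀ − F₁/k)·e^(−kt).
F₁/k = 816.4/0.1012 = 8068.2 Tg; kt = 0.1012 × 17.1 = 1.730, e^(−kt) = 0.1772.
M(17.1) = 8068.2 + (4883 − 8068.2) × 0.1772 = 8068.2 − 564.5 = 7503.7 Tg.

7500 Tg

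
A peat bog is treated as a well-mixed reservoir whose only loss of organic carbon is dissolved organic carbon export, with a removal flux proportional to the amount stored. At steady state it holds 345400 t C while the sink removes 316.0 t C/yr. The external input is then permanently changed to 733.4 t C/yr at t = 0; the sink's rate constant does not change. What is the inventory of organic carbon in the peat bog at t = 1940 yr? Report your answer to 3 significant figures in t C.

724000 t C

The sink rate constant is k = F₀/M₀ = 316.0/345400 = 0.0009149 yr⁻¹.
Solving dM/dt = F₁ − kM with M(0) = M₀ gives M(t) = F₁/k + (M₀ − F₁/k)·e^(−kt).
F₁/k = 733.4/0.0009149 = 801630 t C; kt = 0.0009149 × 1940 = 1.775, e^(−kt) = 0.1695.
M(1940) = 801630 + (345400 − 801630) × 0.1695 = 801630 − 77330 = 724300 t C.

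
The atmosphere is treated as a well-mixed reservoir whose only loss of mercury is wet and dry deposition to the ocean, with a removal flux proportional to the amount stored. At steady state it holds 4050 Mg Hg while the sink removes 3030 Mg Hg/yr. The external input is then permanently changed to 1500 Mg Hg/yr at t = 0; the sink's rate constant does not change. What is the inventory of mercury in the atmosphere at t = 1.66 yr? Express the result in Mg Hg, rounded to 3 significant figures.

The sink rate constant is k = F₀/M₀ = 3030/4050 = 0.7481 yr⁻¹.
Solving dM/dt = F₁ − kM with M(0) = M₀ gives M(t) = F₁/k + (M₀ − F₁/k)·e^(−kt).
F₁/k = 1500/0.7481 = 2005.0 Mg Hg; kt = 0.7481 × 1.66 = 1.242, e^(−kt) = 0.2888.
M(1.66) = 2005.0 + (4050 − 2005.0) × 0.2888 = 2005.0 + 590.7 = 2595.6 Mg Hg.

2600 Mg Hg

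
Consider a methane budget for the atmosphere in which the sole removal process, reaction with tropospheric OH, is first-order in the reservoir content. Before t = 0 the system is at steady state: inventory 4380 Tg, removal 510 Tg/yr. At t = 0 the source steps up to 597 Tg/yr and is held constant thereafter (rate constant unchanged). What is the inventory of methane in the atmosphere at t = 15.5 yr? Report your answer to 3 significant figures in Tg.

5000 Tg

Residence time τ = M₀/F₀ = 8.588 yr. The eventual steady state is M_∞ = M₀·(F₁/F₀) = 4380 × 597/510 = 5127.2 Tg.
The anomaly ΔM(t) = M(t) − M_∞ decays as ΔM₀·e^(−t/τ) with ΔM₀ = 4380 − 5127.2 = −747.2 Tg.
At t = 15.5 yr, e^(−t/τ) = e^(−1.805) = 0.1645, so ΔM = −122.9 Tg and M = 5127.2 − 122.9 = 5004.3 Tg.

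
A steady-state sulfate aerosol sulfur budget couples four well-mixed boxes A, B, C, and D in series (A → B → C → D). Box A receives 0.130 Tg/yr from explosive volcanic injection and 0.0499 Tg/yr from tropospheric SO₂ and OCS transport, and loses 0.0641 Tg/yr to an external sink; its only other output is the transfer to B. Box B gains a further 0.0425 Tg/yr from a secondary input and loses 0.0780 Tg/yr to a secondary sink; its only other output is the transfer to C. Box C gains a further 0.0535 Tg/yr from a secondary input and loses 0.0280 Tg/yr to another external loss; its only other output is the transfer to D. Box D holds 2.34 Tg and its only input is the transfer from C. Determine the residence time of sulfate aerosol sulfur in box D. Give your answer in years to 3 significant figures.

22.1 yr

Box A: F(A→B) = (0.130 + 0.0499) − 0.0641 = 0.11580 Tg/yr.
Box B: F(B→C) = (0.11580 + 0.0425) − 0.0780 = 0.080300 Tg/yr.
Box C: F(C→D) = (0.080300 + 0.0535) − 0.0280 = 0.10580 Tg/yr.
Box D throughput = its input = 0.10580 Tg/yr; τ = 2.34 / 0.10580 = 22.12 yr.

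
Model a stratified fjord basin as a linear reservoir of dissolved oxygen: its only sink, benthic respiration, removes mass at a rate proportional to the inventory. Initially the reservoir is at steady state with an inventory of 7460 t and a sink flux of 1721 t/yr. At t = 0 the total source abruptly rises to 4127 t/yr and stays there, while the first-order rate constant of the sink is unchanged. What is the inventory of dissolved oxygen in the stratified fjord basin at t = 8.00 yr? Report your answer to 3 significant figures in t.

16200 t

The sink rate constant is k = F₀/M₀ = 1721/7460 = 0.2307 yr⁻¹.
Solving dM/dt = F₁ − kM with M(0) = M₀ gives M(t) = F₁/k + (M₀ − F₁/k)·e^(−kt).
F₁/k = 4127/0.2307 = 17889 t; kt = 0.2307 × 8.00 = 1.846, e^(−kt) = 0.1579.
M(8.00) = 17889 + (7460 − 17889) × 0.1579 = 17889 − 1647 = 16242 t.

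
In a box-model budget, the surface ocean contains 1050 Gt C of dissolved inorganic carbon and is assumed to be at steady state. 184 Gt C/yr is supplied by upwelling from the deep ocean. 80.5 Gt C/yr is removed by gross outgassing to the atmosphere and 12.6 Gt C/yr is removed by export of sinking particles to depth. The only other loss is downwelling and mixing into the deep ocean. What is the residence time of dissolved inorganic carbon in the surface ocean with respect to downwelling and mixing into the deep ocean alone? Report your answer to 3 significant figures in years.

At steady state ΣF_in = ΣF_out.
ΣF_in = 184.00 Gt C/yr.
Downwelling and mixing into the deep ocean flux = ΣF_in − (80.5 + 12.6) = 184.00 − 93.10 = 90.90 Gt C/yr.
τ = M / F = 1050 / 90.90 = 11.55 yr.

11.6 yr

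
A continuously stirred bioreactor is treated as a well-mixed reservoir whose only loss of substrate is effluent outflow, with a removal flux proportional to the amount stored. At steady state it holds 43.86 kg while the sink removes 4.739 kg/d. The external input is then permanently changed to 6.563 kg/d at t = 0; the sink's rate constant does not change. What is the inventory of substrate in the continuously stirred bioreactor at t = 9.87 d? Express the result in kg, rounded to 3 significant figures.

54.9 kg

Residence time τ = M₀/F₀ = 9.255 d. The eventual steady state is M_∞ = M₀·(F₁/F₀) = 43.86 × 6.563/4.739 = 60.741 kg.
The anomaly ΔM(t) = M(t) − M_∞ decays as ΔM₀·e^(−t/τ) with ΔM₀ = 43.86 − 60.741 = −16.88 kg.
At t = 9.87 d, e^(−t/τ) = e^(−1.066) = 0.3442, so ΔM = −5.811 kg and M = 60.741 − 5.811 = 54.930 kg.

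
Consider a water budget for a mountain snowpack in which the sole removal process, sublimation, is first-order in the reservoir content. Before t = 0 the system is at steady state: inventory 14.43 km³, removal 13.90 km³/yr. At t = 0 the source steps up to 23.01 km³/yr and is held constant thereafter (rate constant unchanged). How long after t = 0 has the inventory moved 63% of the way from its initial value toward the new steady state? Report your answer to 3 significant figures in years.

τ = M₀/F₀ = 14.43/13.90 = 1.038 yr.
The remaining gap fraction is e^(−t/τ); 63% covered ⇒ e^(−t/τ) = 0.370.
t = −τ ln(0.370) = 1.038 × 0.9943 = 1.032 yr.

1.03 yr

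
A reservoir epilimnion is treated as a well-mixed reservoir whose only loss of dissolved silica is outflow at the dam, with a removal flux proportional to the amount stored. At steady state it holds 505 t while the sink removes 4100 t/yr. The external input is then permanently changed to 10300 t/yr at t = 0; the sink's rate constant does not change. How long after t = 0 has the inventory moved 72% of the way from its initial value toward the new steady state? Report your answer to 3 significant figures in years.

τ = M₀/F₀ = 505/4100 = 0.1232 yr.
The remaining gap fraction is e^(−t/τ); 72% covered ⇒ e^(−t/τ) = 0.280.
t = −τ ln(0.280) = 0.1232 × 1.273 = 0.1568 yr.

0.157 yr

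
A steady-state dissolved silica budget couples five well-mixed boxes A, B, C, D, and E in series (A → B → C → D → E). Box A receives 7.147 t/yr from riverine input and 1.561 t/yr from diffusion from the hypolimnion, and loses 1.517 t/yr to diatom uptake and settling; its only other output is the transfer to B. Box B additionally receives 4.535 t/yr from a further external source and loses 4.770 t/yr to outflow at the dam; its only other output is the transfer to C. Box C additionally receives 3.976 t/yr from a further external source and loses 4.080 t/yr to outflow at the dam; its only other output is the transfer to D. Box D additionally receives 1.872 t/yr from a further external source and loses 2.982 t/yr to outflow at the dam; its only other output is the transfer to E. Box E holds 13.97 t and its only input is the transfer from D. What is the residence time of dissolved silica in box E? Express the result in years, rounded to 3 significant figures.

2.43 yr

Box A: F(A→B) = (7.147 + 1.561) − 1.517 = 7.1910 t/yr.
Box B: F(B→C) = (7.1910 + 4.535) − 4.770 = 6.9560 t/yr.
Box C: F(C→D) = (6.9560 + 3.976) − 4.080 = 6.8520 t/yr.
Box D: F(D→E) = (6.8520 + 1.872) − 2.982 = 5.7420 t/yr.
Box E throughput = its input = 5.7420 t/yr; τ = 13.97 / 5.7420 = 2.433 yr.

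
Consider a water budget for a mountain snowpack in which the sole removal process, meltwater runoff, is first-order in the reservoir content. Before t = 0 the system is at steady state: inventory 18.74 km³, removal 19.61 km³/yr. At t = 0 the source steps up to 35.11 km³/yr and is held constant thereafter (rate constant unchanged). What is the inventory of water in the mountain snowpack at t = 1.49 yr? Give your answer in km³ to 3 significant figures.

30.4 km³

Residence time τ = M₀/F₀ = 0.9556 yr. The eventual steady state is M_∞ = M₀·(F₁/F₀) = 18.74 × 35.11/19.61 = 33.552 km³.
The anomaly ΔM(t) = M(t) − M_∞ decays as ΔM₀·e^(−t/τ) with ΔM₀ = 18.74 − 33.552 = −14.81 km³.
At t = 1.49 yr, e^(−t/τ) = e^(−1.559) = 0.2103, so ΔM = −3.115 km³ and M = 33.552 − 3.115 = 30.437 km³.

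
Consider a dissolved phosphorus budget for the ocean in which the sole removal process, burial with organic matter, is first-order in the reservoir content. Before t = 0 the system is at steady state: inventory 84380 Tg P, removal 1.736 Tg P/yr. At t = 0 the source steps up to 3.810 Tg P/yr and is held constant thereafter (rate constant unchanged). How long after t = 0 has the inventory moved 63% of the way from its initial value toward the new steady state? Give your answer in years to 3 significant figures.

48300 yr

τ = M₀/F₀ = 84380/1.736 = 48610 yr.
The remaining gap fraction is e^(−t/τ); 63% covered ⇒ e^(−t/τ) = 0.370.
t = −τ ln(0.370) = 48610 × 0.9943 = 48330 yr.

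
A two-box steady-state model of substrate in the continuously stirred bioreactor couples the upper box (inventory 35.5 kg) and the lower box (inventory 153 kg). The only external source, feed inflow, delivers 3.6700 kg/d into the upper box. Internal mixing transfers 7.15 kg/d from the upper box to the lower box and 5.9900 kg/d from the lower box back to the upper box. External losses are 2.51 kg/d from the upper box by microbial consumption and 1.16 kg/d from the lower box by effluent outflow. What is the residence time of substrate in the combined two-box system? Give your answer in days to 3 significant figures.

For the system as a whole, the A↔B exchange is internal and contributes nothing to the throughput; only the external sinks remove mass.
M_total = 35.5 + 153 = 188.50 kg.
ΣF_external_out = 2.51 + 1.16 = 3.6700 kg/d.
τ = M_total / ΣF_ext = 188.50 / 3.6700 = 51.36 d.

51.4 d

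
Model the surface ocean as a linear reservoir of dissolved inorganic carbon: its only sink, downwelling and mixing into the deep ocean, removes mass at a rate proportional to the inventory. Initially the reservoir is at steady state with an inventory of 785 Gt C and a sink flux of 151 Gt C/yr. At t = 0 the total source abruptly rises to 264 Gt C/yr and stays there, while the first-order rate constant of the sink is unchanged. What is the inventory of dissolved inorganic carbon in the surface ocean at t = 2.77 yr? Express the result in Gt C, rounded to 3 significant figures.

1030 Gt C

The sink rate constant is k = F₀/M₀ = 151/785 = 0.1924 yr⁻¹.
Solving dM/dt = F₁ − kM with M(0) = M₀ gives M(t) = F₁/k + (M₀ − F₁/k)·e^(−kt).
F₁/k = 264/0.1924 = 1372.5 Gt C; kt = 0.1924 × 2.77 = 0.5328, e^(−kt) = 0.5869.
M(2.77) = 1372.5 + (785 − 1372.5) × 0.5869 = 1372.5 − 344.8 = 1027.7 Gt C.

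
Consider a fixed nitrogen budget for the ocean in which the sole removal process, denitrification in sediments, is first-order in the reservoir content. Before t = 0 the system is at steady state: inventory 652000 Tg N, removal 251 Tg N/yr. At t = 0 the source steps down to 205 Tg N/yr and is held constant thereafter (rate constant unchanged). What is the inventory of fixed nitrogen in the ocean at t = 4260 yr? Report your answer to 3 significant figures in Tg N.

Residence time τ = M₀/F₀ = 2598 yr. The eventual steady state is M_∞ = M₀·(F₁/F₀) = 652000 × 205/251 = 532510 Tg N.
The anomaly ΔM(t) = M(t) − M_∞ decays as ΔM₀·e^(−t/τ) with ΔM₀ = 652000 − 532510 = 119500 Tg N.
At t = 4260 yr, e^(−t/τ) = e^(−1.640) = 0.1940, so ΔM = 23180 Tg N and M = 532510 + 23180 = 555690 Tg N.

556000 Tg N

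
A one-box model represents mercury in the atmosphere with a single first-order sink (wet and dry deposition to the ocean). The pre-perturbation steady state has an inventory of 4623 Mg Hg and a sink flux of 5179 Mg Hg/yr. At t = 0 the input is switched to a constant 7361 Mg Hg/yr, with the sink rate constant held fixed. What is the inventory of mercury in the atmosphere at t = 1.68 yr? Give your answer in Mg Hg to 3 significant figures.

6270 Mg Hg

The sink rate constant is k = F₀/M₀ = 5179/4623 = 1.120 yr⁻¹.
Solving dM/dt = F₁ − kM with M(0) = M₀ gives M(t) = F₁/k + (M₀ − F₁/k)·e^(−kt).
F₁/k = 7361/1.120 = 6570.7 Mg Hg; kt = 1.120 × 1.68 = 1.882, e^(−kt) = 0.1523.
M(1.68) = 6570.7 + (4623 − 6570.7) × 0.1523 = 6570.7 − 296.6 = 6274.1 Mg Hg.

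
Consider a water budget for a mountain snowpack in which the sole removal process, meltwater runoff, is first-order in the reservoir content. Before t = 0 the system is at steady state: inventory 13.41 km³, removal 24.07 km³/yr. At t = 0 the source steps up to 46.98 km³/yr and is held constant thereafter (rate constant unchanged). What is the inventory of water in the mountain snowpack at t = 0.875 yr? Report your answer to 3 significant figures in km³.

23.5 km³

The sink rate constant is k = F₀/M₀ = 24.07/13.41 = 1.795 yr⁻¹.
Solving dM/dt = F₁ − kM with M(0) = M₀ gives M(t) = F₁/k + (M₀ − F₁/k)·e^(−kt).
F₁/k = 46.98/1.795 = 26.174 km³; kt = 1.795 × 0.875 = 1.571, e^(−kt) = 0.2079.
M(0.875) = 26.174 + (13.41 − 26.174) × 0.2079 = 26.174 − 2.654 = 23.520 km³.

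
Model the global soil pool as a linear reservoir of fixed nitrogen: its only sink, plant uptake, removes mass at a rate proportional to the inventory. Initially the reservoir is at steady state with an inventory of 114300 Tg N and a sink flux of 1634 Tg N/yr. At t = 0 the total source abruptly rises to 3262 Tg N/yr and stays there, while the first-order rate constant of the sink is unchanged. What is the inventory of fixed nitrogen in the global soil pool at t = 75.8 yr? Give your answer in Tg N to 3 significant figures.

τ = M₀/F₀ = 114300/1634 = 69.95 yr; rate constant k = 1/τ.
New steady state M_∞ = F₁/k = F₁·τ = 3262 × 69.95 = 228180 Tg N.
M(t) = M_∞ + (M₀ − M_∞)·e^(−t/τ); t/τ = 75.8/69.95 = 1.084, so e^(−t/τ) = 0.3384.
M(t) = 228180 − 113900 × 0.3384 = 189650 Tg N.

190000 Tg N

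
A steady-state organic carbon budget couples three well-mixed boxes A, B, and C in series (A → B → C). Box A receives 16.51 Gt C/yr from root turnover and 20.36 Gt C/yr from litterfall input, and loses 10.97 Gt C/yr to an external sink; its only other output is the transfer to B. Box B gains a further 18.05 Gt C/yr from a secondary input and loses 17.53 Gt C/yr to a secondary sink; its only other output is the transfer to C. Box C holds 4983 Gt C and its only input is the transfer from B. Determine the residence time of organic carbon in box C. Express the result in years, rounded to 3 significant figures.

Box A: F(A→B) = (16.51 + 20.36) − 10.97 = 25.900 Gt C/yr.
Box B: F(B→C) = (25.900 + 18.05) − 17.53 = 26.420 Gt C/yr.
Box C throughput = its input = 26.420 Gt C/yr; τ = 4983 / 26.420 = 188.6 yr.

189 yr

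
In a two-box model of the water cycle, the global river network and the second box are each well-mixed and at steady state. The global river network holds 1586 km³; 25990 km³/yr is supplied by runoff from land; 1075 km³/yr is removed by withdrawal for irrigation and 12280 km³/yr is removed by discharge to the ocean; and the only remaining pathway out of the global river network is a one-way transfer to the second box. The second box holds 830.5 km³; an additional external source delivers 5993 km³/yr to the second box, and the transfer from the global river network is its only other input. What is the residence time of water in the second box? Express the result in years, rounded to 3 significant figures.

Balance the global river network: ΣF_in = 25990 km³/yr.
Transfer to the second box = ΣF_in − (1075 + 12280) = 12635 km³/yr.
Total input to the second box = 12635 + 5993 = 18628 km³/yr; at steady state this equals its total output.
τ = M / F = 830.5 / 18628 = 0.04458 yr.

0.0446 yr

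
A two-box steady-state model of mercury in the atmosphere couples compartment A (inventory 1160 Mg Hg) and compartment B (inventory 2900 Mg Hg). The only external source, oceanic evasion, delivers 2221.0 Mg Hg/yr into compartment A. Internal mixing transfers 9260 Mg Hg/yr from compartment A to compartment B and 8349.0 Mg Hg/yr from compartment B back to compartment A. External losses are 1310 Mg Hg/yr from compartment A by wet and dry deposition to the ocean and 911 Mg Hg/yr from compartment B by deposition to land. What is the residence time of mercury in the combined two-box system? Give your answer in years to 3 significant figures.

Residence time in the combined system uses the total inventory and the total *external* removal — internal exchanges between the two boxes cancel.
M_total = 1160 + 2900 = 4060.0 Mg Hg.
ΣF_external_out = 1310 + 911 = 2221.0 Mg Hg/yr.
τ = M_total / ΣF_ext = 4060.0 / 2221.0 = 1.828 yr.

1.83 yr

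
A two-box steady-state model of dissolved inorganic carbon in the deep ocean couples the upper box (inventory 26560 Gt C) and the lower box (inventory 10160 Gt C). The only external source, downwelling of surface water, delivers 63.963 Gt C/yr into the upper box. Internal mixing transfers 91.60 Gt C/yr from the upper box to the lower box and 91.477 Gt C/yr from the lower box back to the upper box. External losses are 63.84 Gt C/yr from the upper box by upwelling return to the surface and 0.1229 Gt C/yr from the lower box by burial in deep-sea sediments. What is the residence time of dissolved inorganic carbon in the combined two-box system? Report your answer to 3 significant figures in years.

574 yr

For the system as a whole, the A↔B exchange is internal and contributes nothing to the throughput; only the external sinks remove mass.
M_total = 26560 + 10160 = 36720 Gt C.
ΣF_external_out = 63.84 + 0.1229 = 63.963 Gt C/yr.
τ = M_total / ΣF_ext = 36720 / 63.963 = 574.1 yr.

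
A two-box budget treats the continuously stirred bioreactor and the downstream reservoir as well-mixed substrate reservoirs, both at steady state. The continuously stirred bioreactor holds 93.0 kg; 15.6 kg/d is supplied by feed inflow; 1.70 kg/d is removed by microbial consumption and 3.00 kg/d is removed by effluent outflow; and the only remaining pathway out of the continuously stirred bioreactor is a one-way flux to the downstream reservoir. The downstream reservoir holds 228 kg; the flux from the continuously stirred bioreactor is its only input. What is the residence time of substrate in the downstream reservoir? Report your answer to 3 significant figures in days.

20.9 d

Balance the continuously stirred bioreactor: ΣF_in = 15.600 kg/d.
Flux to the downstream reservoir = ΣF_in − (1.70 + 3.00) = 10.900 kg/d.
At steady state the output of the downstream reservoir equals its input, 10.900 kg/d.
τ = M / F = 228 / 10.900 = 20.92 d.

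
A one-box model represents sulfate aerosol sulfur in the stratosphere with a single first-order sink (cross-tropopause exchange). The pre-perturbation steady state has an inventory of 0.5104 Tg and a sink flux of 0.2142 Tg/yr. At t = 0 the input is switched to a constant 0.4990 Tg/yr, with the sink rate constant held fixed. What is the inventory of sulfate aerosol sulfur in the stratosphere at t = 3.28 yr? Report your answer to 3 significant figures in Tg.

1.02 Tg

Residence time τ = M₀/F₀ = 2.383 yr. The eventual steady state is M_∞ = M₀·(F₁/F₀) = 0.5104 × 0.4990/0.2142 = 1.1890 Tg.
The anomaly ΔM(t) = M(t) − M_∞ decays as ΔM₀·e^(−t/τ) with ΔM₀ = 0.5104 − 1.1890 = −0.6786 Tg.
At t = 3.28 yr, e^(−t/τ) = e^(−1.377) = 0.2525, so ΔM = −0.1713 Tg and M = 1.1890 − 0.1713 = 1.0177 Tg.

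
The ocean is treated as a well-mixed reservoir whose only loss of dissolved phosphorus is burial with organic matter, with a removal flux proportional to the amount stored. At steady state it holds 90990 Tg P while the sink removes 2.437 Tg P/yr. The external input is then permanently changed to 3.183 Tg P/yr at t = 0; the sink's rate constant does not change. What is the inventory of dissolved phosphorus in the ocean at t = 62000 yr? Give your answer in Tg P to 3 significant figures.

Residence time τ = M₀/F₀ = 37340 yr. The eventual steady state is M_∞ = M₀·(F₁/F₀) = 90990 × 3.183/2.437 = 118840 Tg P.
The anomaly ΔM(t) = M(t) − M_∞ decays as ΔM₀·e^(−t/τ) with ΔM₀ = 90990 − 118840 = −27850 Tg P.
At t = 62000 yr, e^(−t/τ) = e^(−1.661) = 0.1900, so ΔM = −5293 Tg P and M = 118840 − 5293 = 113550 Tg P.

114000 Tg P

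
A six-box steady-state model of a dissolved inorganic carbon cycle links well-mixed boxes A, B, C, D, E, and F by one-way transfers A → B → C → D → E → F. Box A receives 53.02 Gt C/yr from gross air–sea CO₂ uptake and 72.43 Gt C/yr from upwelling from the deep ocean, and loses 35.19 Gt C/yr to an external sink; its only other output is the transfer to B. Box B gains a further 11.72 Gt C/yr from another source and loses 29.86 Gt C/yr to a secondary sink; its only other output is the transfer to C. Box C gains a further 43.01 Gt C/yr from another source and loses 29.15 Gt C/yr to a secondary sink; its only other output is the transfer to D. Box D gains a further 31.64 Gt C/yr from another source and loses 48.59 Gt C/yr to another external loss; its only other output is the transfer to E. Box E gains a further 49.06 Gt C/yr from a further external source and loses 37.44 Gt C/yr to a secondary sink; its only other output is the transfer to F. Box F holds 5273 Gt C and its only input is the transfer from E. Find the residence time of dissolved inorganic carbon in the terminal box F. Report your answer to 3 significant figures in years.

Box A: F(A→B) = (53.02 + 72.43) − 35.19 = 90.260 Gt C/yr.
Box B: F(B→C) = (90.260 + 11.72) − 29.86 = 72.120 Gt C/yr.
Box C: F(C→D) = (72.120 + 43.01) − 29.15 = 85.980 Gt C/yr.
Box D: F(D→E) = (85.980 + 31.64) − 48.59 = 69.030 Gt C/yr.
Box E: F(E→F) = (69.030 + 49.06) − 37.44 = 80.650 Gt C/yr.
Box F throughput = its input = 80.650 Gt C/yr; τ = 5273 / 80.650 = 65.38 yr.

65.4 yr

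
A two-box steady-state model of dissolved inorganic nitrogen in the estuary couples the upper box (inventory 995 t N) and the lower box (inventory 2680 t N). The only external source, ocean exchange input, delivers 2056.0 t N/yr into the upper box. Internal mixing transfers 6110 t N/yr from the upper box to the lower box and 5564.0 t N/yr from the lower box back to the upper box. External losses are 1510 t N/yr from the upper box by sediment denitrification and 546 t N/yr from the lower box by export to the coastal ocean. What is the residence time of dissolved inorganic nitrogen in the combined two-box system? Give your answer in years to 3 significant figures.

1.79 yr

Treat the two boxes together as one reservoir: the mixing fluxes between them are internal recycling, so τ = ΣM / Σ(external losses).
M_total = 995 + 2680 = 3675.0 t N.
ΣF_external_out = 1510 + 546 = 2056.0 t N/yr.
τ = M_total / ΣF_ext = 3675.0 / 2056.0 = 1.787 yr.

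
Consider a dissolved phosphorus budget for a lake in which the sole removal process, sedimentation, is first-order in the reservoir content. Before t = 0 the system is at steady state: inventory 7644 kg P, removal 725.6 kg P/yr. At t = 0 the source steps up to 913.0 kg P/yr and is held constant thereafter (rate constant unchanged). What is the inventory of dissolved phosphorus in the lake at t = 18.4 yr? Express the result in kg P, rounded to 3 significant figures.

τ = M₀/F₀ = 7644/725.6 = 10.53 yr; rate constant k = 1/τ.
New steady state M_∞ = F₁/k = F₁·τ = 913.0 × 10.53 = 9618.2 kg P.
M(t) = M_∞ + (M₀ − M_∞)·e^(−t/τ); t/τ = 18.4/10.53 = 1.747, so e^(−t/τ) = 0.1744.
M(t) = 9618.2 − 1974 × 0.1744 = 9274.0 kg P.

9270 kg P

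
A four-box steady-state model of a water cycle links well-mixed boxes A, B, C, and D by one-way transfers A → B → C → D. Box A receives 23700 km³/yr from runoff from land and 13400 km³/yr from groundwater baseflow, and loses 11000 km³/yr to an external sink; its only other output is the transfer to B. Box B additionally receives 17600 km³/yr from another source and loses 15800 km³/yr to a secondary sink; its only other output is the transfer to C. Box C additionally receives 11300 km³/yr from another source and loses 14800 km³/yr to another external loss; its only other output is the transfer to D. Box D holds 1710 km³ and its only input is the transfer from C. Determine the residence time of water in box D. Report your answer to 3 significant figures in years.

Box A: F(A→B) = (23700 + 13400) − 11000 = 26100 km³/yr.
Box B: F(B→C) = (26100 + 17600) − 15800 = 27900 km³/yr.
Box C: F(C→D) = (27900 + 11300) − 14800 = 24400 km³/yr.
Box D throughput = its input = 24400 km³/yr; τ = 1710 / 24400 = 0.07008 yr.

0.0701 yr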